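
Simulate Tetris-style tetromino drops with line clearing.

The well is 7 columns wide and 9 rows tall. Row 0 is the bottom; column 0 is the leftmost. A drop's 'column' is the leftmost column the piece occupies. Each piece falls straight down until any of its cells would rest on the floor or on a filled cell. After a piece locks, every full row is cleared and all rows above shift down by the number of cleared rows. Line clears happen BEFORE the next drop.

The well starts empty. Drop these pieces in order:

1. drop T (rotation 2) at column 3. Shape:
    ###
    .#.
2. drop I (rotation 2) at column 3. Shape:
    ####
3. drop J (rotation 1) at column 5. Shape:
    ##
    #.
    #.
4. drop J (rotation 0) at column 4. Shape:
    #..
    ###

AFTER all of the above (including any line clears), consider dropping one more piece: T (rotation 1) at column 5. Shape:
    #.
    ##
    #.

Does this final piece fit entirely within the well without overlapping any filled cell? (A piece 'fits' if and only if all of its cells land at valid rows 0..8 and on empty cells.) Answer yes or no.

Answer: no

Derivation:
Drop 1: T rot2 at col 3 lands with bottom-row=0; cleared 0 line(s) (total 0); column heights now [0 0 0 2 2 2 0], max=2
Drop 2: I rot2 at col 3 lands with bottom-row=2; cleared 0 line(s) (total 0); column heights now [0 0 0 3 3 3 3], max=3
Drop 3: J rot1 at col 5 lands with bottom-row=3; cleared 0 line(s) (total 0); column heights now [0 0 0 3 3 6 6], max=6
Drop 4: J rot0 at col 4 lands with bottom-row=6; cleared 0 line(s) (total 0); column heights now [0 0 0 3 8 7 7], max=8
Test piece T rot1 at col 5 (width 2): heights before test = [0 0 0 3 8 7 7]; fits = False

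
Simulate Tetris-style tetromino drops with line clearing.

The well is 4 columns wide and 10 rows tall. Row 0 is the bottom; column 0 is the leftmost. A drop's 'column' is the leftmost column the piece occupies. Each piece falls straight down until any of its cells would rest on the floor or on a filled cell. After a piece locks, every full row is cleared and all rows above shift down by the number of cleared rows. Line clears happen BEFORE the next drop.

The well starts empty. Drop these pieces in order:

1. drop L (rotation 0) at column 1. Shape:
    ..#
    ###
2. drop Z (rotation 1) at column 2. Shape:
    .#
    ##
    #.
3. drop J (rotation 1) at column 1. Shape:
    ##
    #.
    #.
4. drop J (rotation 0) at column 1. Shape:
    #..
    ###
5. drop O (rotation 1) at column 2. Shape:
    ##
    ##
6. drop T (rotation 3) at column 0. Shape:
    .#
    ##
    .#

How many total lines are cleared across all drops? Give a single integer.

Answer: 0

Derivation:
Drop 1: L rot0 at col 1 lands with bottom-row=0; cleared 0 line(s) (total 0); column heights now [0 1 1 2], max=2
Drop 2: Z rot1 at col 2 lands with bottom-row=1; cleared 0 line(s) (total 0); column heights now [0 1 3 4], max=4
Drop 3: J rot1 at col 1 lands with bottom-row=1; cleared 0 line(s) (total 0); column heights now [0 4 4 4], max=4
Drop 4: J rot0 at col 1 lands with bottom-row=4; cleared 0 line(s) (total 0); column heights now [0 6 5 5], max=6
Drop 5: O rot1 at col 2 lands with bottom-row=5; cleared 0 line(s) (total 0); column heights now [0 6 7 7], max=7
Drop 6: T rot3 at col 0 lands with bottom-row=6; cleared 0 line(s) (total 0); column heights now [8 9 7 7], max=9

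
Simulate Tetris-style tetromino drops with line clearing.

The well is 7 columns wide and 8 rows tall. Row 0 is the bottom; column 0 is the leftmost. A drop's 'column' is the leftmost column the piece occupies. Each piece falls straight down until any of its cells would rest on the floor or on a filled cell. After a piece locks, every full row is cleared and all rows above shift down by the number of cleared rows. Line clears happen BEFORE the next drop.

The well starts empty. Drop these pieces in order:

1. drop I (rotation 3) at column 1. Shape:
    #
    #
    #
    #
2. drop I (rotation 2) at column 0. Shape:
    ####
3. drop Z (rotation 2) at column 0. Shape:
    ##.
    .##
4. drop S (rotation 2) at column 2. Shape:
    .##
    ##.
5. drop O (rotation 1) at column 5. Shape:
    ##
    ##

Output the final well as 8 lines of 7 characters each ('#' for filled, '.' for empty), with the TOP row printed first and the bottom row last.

Drop 1: I rot3 at col 1 lands with bottom-row=0; cleared 0 line(s) (total 0); column heights now [0 4 0 0 0 0 0], max=4
Drop 2: I rot2 at col 0 lands with bottom-row=4; cleared 0 line(s) (total 0); column heights now [5 5 5 5 0 0 0], max=5
Drop 3: Z rot2 at col 0 lands with bottom-row=5; cleared 0 line(s) (total 0); column heights now [7 7 6 5 0 0 0], max=7
Drop 4: S rot2 at col 2 lands with bottom-row=6; cleared 0 line(s) (total 0); column heights now [7 7 7 8 8 0 0], max=8
Drop 5: O rot1 at col 5 lands with bottom-row=0; cleared 0 line(s) (total 0); column heights now [7 7 7 8 8 2 2], max=8

Answer: ...##..
####...
.##....
####...
.#.....
.#.....
.#...##
.#...##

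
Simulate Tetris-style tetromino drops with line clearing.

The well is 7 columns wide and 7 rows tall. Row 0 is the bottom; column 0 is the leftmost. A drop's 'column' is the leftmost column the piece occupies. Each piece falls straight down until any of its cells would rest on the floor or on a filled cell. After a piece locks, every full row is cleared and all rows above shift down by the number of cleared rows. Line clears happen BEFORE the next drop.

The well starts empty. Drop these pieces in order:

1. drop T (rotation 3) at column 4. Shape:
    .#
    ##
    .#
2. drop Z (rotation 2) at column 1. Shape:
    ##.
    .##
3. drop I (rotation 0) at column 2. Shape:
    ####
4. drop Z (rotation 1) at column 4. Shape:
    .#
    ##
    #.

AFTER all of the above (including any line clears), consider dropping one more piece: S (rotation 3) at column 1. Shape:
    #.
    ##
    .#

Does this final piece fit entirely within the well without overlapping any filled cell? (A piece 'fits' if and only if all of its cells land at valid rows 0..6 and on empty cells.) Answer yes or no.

Answer: yes

Derivation:
Drop 1: T rot3 at col 4 lands with bottom-row=0; cleared 0 line(s) (total 0); column heights now [0 0 0 0 2 3 0], max=3
Drop 2: Z rot2 at col 1 lands with bottom-row=0; cleared 0 line(s) (total 0); column heights now [0 2 2 1 2 3 0], max=3
Drop 3: I rot0 at col 2 lands with bottom-row=3; cleared 0 line(s) (total 0); column heights now [0 2 4 4 4 4 0], max=4
Drop 4: Z rot1 at col 4 lands with bottom-row=4; cleared 0 line(s) (total 0); column heights now [0 2 4 4 6 7 0], max=7
Test piece S rot3 at col 1 (width 2): heights before test = [0 2 4 4 6 7 0]; fits = True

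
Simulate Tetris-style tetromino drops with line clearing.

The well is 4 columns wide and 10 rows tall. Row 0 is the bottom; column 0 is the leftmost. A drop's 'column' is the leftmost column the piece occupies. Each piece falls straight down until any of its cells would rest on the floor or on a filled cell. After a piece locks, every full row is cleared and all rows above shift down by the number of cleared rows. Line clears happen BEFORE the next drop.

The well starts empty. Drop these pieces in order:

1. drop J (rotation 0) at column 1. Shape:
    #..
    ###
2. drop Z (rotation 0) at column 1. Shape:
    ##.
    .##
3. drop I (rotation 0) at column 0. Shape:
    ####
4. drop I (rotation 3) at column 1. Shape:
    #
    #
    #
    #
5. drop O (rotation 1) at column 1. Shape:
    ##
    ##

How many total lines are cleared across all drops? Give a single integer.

Drop 1: J rot0 at col 1 lands with bottom-row=0; cleared 0 line(s) (total 0); column heights now [0 2 1 1], max=2
Drop 2: Z rot0 at col 1 lands with bottom-row=1; cleared 0 line(s) (total 0); column heights now [0 3 3 2], max=3
Drop 3: I rot0 at col 0 lands with bottom-row=3; cleared 1 line(s) (total 1); column heights now [0 3 3 2], max=3
Drop 4: I rot3 at col 1 lands with bottom-row=3; cleared 0 line(s) (total 1); column heights now [0 7 3 2], max=7
Drop 5: O rot1 at col 1 lands with bottom-row=7; cleared 0 line(s) (total 1); column heights now [0 9 9 2], max=9

Answer: 1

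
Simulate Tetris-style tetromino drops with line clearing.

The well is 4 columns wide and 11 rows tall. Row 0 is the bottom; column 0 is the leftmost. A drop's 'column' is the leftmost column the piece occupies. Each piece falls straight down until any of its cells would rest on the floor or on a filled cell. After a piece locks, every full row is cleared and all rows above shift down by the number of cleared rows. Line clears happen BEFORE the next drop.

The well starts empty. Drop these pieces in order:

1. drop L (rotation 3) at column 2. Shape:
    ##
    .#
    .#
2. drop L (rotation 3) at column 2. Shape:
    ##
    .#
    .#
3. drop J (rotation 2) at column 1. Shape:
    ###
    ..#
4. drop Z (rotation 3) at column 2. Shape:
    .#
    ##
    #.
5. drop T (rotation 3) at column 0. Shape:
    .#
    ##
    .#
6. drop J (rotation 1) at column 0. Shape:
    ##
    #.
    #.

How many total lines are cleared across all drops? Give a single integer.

Drop 1: L rot3 at col 2 lands with bottom-row=0; cleared 0 line(s) (total 0); column heights now [0 0 3 3], max=3
Drop 2: L rot3 at col 2 lands with bottom-row=3; cleared 0 line(s) (total 0); column heights now [0 0 6 6], max=6
Drop 3: J rot2 at col 1 lands with bottom-row=6; cleared 0 line(s) (total 0); column heights now [0 8 8 8], max=8
Drop 4: Z rot3 at col 2 lands with bottom-row=8; cleared 0 line(s) (total 0); column heights now [0 8 10 11], max=11
Drop 5: T rot3 at col 0 lands with bottom-row=8; cleared 1 line(s) (total 1); column heights now [0 10 9 10], max=10
Drop 6: J rot1 at col 0 lands with bottom-row=8; cleared 0 line(s) (total 1); column heights now [11 11 9 10], max=11

Answer: 1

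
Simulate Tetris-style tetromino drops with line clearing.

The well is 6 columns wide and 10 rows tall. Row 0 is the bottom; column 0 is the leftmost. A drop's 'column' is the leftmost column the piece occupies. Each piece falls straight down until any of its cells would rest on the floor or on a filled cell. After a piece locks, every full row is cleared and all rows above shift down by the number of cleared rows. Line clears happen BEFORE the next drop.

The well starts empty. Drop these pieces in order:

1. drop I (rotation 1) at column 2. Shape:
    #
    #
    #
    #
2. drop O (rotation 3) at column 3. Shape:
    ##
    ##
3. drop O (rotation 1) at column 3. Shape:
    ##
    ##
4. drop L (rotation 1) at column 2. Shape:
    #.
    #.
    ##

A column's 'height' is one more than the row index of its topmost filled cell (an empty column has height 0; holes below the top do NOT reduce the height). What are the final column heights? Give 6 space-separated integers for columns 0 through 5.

Answer: 0 0 7 5 4 0

Derivation:
Drop 1: I rot1 at col 2 lands with bottom-row=0; cleared 0 line(s) (total 0); column heights now [0 0 4 0 0 0], max=4
Drop 2: O rot3 at col 3 lands with bottom-row=0; cleared 0 line(s) (total 0); column heights now [0 0 4 2 2 0], max=4
Drop 3: O rot1 at col 3 lands with bottom-row=2; cleared 0 line(s) (total 0); column heights now [0 0 4 4 4 0], max=4
Drop 4: L rot1 at col 2 lands with bottom-row=4; cleared 0 line(s) (total 0); column heights now [0 0 7 5 4 0], max=7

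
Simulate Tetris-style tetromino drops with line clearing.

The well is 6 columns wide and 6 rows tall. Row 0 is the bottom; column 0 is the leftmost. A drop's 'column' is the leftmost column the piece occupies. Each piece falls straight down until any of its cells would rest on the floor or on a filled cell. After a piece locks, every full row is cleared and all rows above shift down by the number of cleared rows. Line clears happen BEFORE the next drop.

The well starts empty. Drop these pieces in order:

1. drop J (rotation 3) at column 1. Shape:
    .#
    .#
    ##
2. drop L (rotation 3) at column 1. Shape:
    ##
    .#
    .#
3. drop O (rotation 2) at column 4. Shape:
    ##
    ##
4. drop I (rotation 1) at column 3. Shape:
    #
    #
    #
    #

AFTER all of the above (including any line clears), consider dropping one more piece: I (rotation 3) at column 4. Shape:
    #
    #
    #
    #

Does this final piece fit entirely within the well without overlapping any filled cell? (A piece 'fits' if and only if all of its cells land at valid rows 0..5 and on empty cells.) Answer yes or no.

Answer: yes

Derivation:
Drop 1: J rot3 at col 1 lands with bottom-row=0; cleared 0 line(s) (total 0); column heights now [0 1 3 0 0 0], max=3
Drop 2: L rot3 at col 1 lands with bottom-row=3; cleared 0 line(s) (total 0); column heights now [0 6 6 0 0 0], max=6
Drop 3: O rot2 at col 4 lands with bottom-row=0; cleared 0 line(s) (total 0); column heights now [0 6 6 0 2 2], max=6
Drop 4: I rot1 at col 3 lands with bottom-row=0; cleared 0 line(s) (total 0); column heights now [0 6 6 4 2 2], max=6
Test piece I rot3 at col 4 (width 1): heights before test = [0 6 6 4 2 2]; fits = True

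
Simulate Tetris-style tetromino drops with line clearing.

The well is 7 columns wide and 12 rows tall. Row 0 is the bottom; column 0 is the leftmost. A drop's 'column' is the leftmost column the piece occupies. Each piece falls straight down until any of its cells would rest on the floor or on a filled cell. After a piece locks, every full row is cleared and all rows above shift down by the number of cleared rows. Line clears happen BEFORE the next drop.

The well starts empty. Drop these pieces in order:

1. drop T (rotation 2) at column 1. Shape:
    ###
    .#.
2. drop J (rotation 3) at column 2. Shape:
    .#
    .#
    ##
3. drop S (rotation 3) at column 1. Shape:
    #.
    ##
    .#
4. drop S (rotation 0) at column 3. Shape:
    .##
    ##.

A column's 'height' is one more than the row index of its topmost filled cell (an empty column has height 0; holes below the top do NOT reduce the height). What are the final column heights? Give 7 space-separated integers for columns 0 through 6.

Answer: 0 6 5 6 7 7 0

Derivation:
Drop 1: T rot2 at col 1 lands with bottom-row=0; cleared 0 line(s) (total 0); column heights now [0 2 2 2 0 0 0], max=2
Drop 2: J rot3 at col 2 lands with bottom-row=2; cleared 0 line(s) (total 0); column heights now [0 2 3 5 0 0 0], max=5
Drop 3: S rot3 at col 1 lands with bottom-row=3; cleared 0 line(s) (total 0); column heights now [0 6 5 5 0 0 0], max=6
Drop 4: S rot0 at col 3 lands with bottom-row=5; cleared 0 line(s) (total 0); column heights now [0 6 5 6 7 7 0], max=7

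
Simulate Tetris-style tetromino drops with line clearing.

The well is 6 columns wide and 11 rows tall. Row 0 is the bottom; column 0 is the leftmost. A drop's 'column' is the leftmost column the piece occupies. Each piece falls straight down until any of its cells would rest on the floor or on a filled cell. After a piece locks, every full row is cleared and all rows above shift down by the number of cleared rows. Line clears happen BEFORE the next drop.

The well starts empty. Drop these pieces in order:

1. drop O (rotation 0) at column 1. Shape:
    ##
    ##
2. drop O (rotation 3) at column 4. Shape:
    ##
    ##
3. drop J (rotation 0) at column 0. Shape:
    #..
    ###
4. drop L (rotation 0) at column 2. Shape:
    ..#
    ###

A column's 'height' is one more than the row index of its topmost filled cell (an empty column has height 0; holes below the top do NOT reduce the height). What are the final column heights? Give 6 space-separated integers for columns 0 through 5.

Answer: 4 3 4 4 5 2

Derivation:
Drop 1: O rot0 at col 1 lands with bottom-row=0; cleared 0 line(s) (total 0); column heights now [0 2 2 0 0 0], max=2
Drop 2: O rot3 at col 4 lands with bottom-row=0; cleared 0 line(s) (total 0); column heights now [0 2 2 0 2 2], max=2
Drop 3: J rot0 at col 0 lands with bottom-row=2; cleared 0 line(s) (total 0); column heights now [4 3 3 0 2 2], max=4
Drop 4: L rot0 at col 2 lands with bottom-row=3; cleared 0 line(s) (total 0); column heights now [4 3 4 4 5 2], max=5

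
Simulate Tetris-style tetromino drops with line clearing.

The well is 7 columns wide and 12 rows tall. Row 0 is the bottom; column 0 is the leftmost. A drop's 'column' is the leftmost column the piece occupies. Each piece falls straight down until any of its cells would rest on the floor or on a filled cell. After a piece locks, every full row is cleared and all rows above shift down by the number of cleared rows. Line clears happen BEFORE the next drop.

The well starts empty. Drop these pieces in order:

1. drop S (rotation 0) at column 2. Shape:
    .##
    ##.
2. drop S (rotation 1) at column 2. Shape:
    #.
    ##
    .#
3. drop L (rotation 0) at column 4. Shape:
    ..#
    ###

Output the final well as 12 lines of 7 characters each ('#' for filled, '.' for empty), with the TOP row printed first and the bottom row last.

Drop 1: S rot0 at col 2 lands with bottom-row=0; cleared 0 line(s) (total 0); column heights now [0 0 1 2 2 0 0], max=2
Drop 2: S rot1 at col 2 lands with bottom-row=2; cleared 0 line(s) (total 0); column heights now [0 0 5 4 2 0 0], max=5
Drop 3: L rot0 at col 4 lands with bottom-row=2; cleared 0 line(s) (total 0); column heights now [0 0 5 4 3 3 4], max=5

Answer: .......
.......
.......
.......
.......
.......
.......
..#....
..##..#
...####
...##..
..##...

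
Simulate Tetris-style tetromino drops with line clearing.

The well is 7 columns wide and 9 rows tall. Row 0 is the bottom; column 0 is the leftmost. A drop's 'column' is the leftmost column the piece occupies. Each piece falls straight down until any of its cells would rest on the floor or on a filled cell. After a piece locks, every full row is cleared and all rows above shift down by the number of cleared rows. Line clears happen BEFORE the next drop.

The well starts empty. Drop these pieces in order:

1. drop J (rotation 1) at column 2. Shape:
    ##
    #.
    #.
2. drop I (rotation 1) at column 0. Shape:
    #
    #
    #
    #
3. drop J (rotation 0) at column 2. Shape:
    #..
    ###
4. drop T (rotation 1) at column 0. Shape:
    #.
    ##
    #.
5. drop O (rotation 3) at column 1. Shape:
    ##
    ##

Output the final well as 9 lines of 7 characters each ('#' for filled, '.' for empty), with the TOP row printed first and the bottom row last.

Drop 1: J rot1 at col 2 lands with bottom-row=0; cleared 0 line(s) (total 0); column heights now [0 0 3 3 0 0 0], max=3
Drop 2: I rot1 at col 0 lands with bottom-row=0; cleared 0 line(s) (total 0); column heights now [4 0 3 3 0 0 0], max=4
Drop 3: J rot0 at col 2 lands with bottom-row=3; cleared 0 line(s) (total 0); column heights now [4 0 5 4 4 0 0], max=5
Drop 4: T rot1 at col 0 lands with bottom-row=4; cleared 0 line(s) (total 0); column heights now [7 6 5 4 4 0 0], max=7
Drop 5: O rot3 at col 1 lands with bottom-row=6; cleared 0 line(s) (total 0); column heights now [7 8 8 4 4 0 0], max=8

Answer: .......
.##....
###....
##.....
#.#....
#.###..
#.##...
#.#....
#.#....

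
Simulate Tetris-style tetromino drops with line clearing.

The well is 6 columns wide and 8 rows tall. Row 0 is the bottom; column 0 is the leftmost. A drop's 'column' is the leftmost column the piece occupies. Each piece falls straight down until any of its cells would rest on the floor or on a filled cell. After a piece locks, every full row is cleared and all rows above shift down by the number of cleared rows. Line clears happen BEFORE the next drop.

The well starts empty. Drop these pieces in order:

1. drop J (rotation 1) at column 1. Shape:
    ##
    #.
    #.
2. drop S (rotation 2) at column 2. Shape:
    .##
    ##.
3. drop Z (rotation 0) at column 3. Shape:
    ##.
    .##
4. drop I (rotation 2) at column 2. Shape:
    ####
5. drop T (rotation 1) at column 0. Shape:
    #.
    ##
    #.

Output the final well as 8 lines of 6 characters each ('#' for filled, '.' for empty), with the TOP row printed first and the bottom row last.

Drop 1: J rot1 at col 1 lands with bottom-row=0; cleared 0 line(s) (total 0); column heights now [0 3 3 0 0 0], max=3
Drop 2: S rot2 at col 2 lands with bottom-row=3; cleared 0 line(s) (total 0); column heights now [0 3 4 5 5 0], max=5
Drop 3: Z rot0 at col 3 lands with bottom-row=5; cleared 0 line(s) (total 0); column heights now [0 3 4 7 7 6], max=7
Drop 4: I rot2 at col 2 lands with bottom-row=7; cleared 0 line(s) (total 0); column heights now [0 3 8 8 8 8], max=8
Drop 5: T rot1 at col 0 lands with bottom-row=2; cleared 0 line(s) (total 0); column heights now [5 4 8 8 8 8], max=8

Answer: ..####
...##.
....##
#..##.
####..
###...
.#....
.#....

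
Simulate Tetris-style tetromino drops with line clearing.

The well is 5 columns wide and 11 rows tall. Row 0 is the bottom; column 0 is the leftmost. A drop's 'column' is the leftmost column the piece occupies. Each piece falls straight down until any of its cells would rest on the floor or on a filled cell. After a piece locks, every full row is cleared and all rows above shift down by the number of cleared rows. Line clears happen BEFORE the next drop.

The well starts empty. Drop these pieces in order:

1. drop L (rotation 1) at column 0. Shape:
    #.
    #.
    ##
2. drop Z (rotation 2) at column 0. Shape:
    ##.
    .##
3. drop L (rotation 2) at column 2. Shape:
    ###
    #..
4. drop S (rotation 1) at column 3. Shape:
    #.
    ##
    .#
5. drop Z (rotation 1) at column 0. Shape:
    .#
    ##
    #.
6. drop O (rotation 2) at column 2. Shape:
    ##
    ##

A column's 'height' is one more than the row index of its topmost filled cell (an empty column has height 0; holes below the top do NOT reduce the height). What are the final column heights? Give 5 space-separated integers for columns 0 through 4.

Drop 1: L rot1 at col 0 lands with bottom-row=0; cleared 0 line(s) (total 0); column heights now [3 1 0 0 0], max=3
Drop 2: Z rot2 at col 0 lands with bottom-row=2; cleared 0 line(s) (total 0); column heights now [4 4 3 0 0], max=4
Drop 3: L rot2 at col 2 lands with bottom-row=3; cleared 0 line(s) (total 0); column heights now [4 4 5 5 5], max=5
Drop 4: S rot1 at col 3 lands with bottom-row=5; cleared 0 line(s) (total 0); column heights now [4 4 5 8 7], max=8
Drop 5: Z rot1 at col 0 lands with bottom-row=4; cleared 0 line(s) (total 0); column heights now [6 7 5 8 7], max=8
Drop 6: O rot2 at col 2 lands with bottom-row=8; cleared 0 line(s) (total 0); column heights now [6 7 10 10 7], max=10

Answer: 6 7 10 10 7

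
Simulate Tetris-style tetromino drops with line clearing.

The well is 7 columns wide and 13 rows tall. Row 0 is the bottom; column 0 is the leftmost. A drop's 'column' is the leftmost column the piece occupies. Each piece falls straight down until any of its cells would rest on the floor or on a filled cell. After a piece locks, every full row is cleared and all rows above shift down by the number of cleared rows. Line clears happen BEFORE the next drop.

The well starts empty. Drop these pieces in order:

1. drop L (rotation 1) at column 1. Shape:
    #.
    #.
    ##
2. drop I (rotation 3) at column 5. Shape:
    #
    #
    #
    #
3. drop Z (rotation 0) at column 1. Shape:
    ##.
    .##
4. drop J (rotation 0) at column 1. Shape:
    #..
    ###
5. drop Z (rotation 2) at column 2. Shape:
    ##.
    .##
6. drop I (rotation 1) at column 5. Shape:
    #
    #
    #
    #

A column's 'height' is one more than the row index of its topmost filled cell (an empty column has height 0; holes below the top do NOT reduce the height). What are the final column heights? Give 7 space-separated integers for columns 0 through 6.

Drop 1: L rot1 at col 1 lands with bottom-row=0; cleared 0 line(s) (total 0); column heights now [0 3 1 0 0 0 0], max=3
Drop 2: I rot3 at col 5 lands with bottom-row=0; cleared 0 line(s) (total 0); column heights now [0 3 1 0 0 4 0], max=4
Drop 3: Z rot0 at col 1 lands with bottom-row=2; cleared 0 line(s) (total 0); column heights now [0 4 4 3 0 4 0], max=4
Drop 4: J rot0 at col 1 lands with bottom-row=4; cleared 0 line(s) (total 0); column heights now [0 6 5 5 0 4 0], max=6
Drop 5: Z rot2 at col 2 lands with bottom-row=5; cleared 0 line(s) (total 0); column heights now [0 6 7 7 6 4 0], max=7
Drop 6: I rot1 at col 5 lands with bottom-row=4; cleared 0 line(s) (total 0); column heights now [0 6 7 7 6 8 0], max=8

Answer: 0 6 7 7 6 8 0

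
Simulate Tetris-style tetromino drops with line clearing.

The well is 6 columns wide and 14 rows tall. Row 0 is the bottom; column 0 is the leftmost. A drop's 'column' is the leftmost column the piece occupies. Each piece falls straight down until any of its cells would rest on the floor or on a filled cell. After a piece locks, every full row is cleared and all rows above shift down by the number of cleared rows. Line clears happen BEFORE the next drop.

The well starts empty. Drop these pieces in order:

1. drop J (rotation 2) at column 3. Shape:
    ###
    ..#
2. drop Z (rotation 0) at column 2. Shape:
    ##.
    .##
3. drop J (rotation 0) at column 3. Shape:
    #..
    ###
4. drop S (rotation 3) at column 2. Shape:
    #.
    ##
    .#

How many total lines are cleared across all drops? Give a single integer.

Answer: 0

Derivation:
Drop 1: J rot2 at col 3 lands with bottom-row=0; cleared 0 line(s) (total 0); column heights now [0 0 0 2 2 2], max=2
Drop 2: Z rot0 at col 2 lands with bottom-row=2; cleared 0 line(s) (total 0); column heights now [0 0 4 4 3 2], max=4
Drop 3: J rot0 at col 3 lands with bottom-row=4; cleared 0 line(s) (total 0); column heights now [0 0 4 6 5 5], max=6
Drop 4: S rot3 at col 2 lands with bottom-row=6; cleared 0 line(s) (total 0); column heights now [0 0 9 8 5 5], max=9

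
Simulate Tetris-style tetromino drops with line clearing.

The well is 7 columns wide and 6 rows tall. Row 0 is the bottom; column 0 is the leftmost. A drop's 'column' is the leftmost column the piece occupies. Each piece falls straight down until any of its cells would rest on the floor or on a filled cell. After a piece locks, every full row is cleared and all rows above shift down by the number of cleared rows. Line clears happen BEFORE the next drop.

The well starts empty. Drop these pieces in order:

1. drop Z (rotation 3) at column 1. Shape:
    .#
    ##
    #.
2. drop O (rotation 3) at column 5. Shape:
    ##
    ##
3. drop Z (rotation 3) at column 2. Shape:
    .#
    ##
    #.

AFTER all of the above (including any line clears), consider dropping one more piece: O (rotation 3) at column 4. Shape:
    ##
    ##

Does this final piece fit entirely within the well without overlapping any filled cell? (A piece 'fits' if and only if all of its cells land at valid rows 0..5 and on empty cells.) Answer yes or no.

Answer: yes

Derivation:
Drop 1: Z rot3 at col 1 lands with bottom-row=0; cleared 0 line(s) (total 0); column heights now [0 2 3 0 0 0 0], max=3
Drop 2: O rot3 at col 5 lands with bottom-row=0; cleared 0 line(s) (total 0); column heights now [0 2 3 0 0 2 2], max=3
Drop 3: Z rot3 at col 2 lands with bottom-row=3; cleared 0 line(s) (total 0); column heights now [0 2 5 6 0 2 2], max=6
Test piece O rot3 at col 4 (width 2): heights before test = [0 2 5 6 0 2 2]; fits = True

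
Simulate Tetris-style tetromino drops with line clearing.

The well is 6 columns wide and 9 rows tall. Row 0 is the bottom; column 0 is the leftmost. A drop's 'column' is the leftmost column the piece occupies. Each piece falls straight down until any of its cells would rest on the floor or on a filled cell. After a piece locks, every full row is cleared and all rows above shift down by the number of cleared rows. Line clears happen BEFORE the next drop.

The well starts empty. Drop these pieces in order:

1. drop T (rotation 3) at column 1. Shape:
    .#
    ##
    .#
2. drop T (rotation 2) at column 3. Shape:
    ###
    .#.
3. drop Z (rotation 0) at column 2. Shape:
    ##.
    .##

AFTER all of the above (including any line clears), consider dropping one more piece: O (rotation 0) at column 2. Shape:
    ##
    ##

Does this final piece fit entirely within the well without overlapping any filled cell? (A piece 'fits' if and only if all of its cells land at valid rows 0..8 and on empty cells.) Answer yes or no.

Drop 1: T rot3 at col 1 lands with bottom-row=0; cleared 0 line(s) (total 0); column heights now [0 2 3 0 0 0], max=3
Drop 2: T rot2 at col 3 lands with bottom-row=0; cleared 0 line(s) (total 0); column heights now [0 2 3 2 2 2], max=3
Drop 3: Z rot0 at col 2 lands with bottom-row=2; cleared 0 line(s) (total 0); column heights now [0 2 4 4 3 2], max=4
Test piece O rot0 at col 2 (width 2): heights before test = [0 2 4 4 3 2]; fits = True

Answer: yes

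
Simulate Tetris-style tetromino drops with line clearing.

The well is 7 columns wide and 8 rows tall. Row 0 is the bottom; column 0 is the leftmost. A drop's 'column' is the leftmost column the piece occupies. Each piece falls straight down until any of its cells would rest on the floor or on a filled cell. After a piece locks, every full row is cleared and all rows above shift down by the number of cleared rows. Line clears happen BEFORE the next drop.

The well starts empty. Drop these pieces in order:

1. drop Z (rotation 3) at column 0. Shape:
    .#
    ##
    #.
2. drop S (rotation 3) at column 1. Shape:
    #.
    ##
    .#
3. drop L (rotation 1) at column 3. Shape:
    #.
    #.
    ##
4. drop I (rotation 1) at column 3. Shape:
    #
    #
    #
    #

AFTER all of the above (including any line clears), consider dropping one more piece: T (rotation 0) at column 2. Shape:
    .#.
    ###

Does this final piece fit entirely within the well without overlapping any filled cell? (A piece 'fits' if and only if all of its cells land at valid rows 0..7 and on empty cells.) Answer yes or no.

Answer: no

Derivation:
Drop 1: Z rot3 at col 0 lands with bottom-row=0; cleared 0 line(s) (total 0); column heights now [2 3 0 0 0 0 0], max=3
Drop 2: S rot3 at col 1 lands with bottom-row=2; cleared 0 line(s) (total 0); column heights now [2 5 4 0 0 0 0], max=5
Drop 3: L rot1 at col 3 lands with bottom-row=0; cleared 0 line(s) (total 0); column heights now [2 5 4 3 1 0 0], max=5
Drop 4: I rot1 at col 3 lands with bottom-row=3; cleared 0 line(s) (total 0); column heights now [2 5 4 7 1 0 0], max=7
Test piece T rot0 at col 2 (width 3): heights before test = [2 5 4 7 1 0 0]; fits = False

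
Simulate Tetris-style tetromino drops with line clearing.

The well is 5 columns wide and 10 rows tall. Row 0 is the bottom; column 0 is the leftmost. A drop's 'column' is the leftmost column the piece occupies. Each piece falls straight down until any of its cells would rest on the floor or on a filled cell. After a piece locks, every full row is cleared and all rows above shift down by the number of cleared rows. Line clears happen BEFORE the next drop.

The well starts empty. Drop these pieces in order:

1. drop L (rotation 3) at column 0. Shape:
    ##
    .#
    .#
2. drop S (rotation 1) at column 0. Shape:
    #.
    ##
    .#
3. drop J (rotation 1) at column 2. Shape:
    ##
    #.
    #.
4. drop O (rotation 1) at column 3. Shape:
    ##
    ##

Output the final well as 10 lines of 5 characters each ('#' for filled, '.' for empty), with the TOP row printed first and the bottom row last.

Drop 1: L rot3 at col 0 lands with bottom-row=0; cleared 0 line(s) (total 0); column heights now [3 3 0 0 0], max=3
Drop 2: S rot1 at col 0 lands with bottom-row=3; cleared 0 line(s) (total 0); column heights now [6 5 0 0 0], max=6
Drop 3: J rot1 at col 2 lands with bottom-row=0; cleared 0 line(s) (total 0); column heights now [6 5 3 3 0], max=6
Drop 4: O rot1 at col 3 lands with bottom-row=3; cleared 0 line(s) (total 0); column heights now [6 5 3 5 5], max=6

Answer: .....
.....
.....
.....
#....
##.##
.#.##
####.
.##..
.##..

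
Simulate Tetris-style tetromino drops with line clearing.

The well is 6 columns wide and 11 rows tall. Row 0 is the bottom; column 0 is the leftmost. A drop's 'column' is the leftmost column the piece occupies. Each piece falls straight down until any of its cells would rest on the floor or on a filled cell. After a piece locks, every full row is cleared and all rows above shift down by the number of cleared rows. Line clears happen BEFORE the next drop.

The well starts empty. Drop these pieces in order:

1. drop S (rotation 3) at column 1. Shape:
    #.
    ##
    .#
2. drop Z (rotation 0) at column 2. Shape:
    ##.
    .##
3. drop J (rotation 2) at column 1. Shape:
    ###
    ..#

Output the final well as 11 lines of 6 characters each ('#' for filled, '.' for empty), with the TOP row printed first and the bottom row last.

Drop 1: S rot3 at col 1 lands with bottom-row=0; cleared 0 line(s) (total 0); column heights now [0 3 2 0 0 0], max=3
Drop 2: Z rot0 at col 2 lands with bottom-row=1; cleared 0 line(s) (total 0); column heights now [0 3 3 3 2 0], max=3
Drop 3: J rot2 at col 1 lands with bottom-row=3; cleared 0 line(s) (total 0); column heights now [0 5 5 5 2 0], max=5

Answer: ......
......
......
......
......
......
.###..
...#..
.###..
.####.
..#...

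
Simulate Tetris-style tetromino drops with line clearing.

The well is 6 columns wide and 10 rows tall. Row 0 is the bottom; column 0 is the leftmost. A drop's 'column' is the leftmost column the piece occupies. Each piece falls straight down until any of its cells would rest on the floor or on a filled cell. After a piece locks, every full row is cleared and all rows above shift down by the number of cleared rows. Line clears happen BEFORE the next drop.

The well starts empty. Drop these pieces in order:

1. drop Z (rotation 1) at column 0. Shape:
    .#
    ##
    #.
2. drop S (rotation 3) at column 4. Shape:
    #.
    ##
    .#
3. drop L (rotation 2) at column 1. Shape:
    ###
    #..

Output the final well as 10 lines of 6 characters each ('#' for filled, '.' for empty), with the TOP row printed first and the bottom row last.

Answer: ......
......
......
......
......
.###..
.#....
.#..#.
##..##
#....#

Derivation:
Drop 1: Z rot1 at col 0 lands with bottom-row=0; cleared 0 line(s) (total 0); column heights now [2 3 0 0 0 0], max=3
Drop 2: S rot3 at col 4 lands with bottom-row=0; cleared 0 line(s) (total 0); column heights now [2 3 0 0 3 2], max=3
Drop 3: L rot2 at col 1 lands with bottom-row=3; cleared 0 line(s) (total 0); column heights now [2 5 5 5 3 2], max=5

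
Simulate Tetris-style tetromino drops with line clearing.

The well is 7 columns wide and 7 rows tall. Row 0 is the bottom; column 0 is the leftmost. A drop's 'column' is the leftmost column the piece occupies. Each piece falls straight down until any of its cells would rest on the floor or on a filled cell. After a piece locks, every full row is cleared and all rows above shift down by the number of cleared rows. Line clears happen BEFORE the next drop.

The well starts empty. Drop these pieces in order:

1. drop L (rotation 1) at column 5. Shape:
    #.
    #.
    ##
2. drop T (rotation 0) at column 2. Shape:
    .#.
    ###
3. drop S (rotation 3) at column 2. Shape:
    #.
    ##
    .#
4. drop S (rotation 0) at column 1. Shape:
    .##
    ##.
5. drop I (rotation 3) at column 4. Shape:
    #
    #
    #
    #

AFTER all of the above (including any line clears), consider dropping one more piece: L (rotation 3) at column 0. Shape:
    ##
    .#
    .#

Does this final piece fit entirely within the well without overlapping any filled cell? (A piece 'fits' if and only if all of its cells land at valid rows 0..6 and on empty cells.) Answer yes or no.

Answer: no

Derivation:
Drop 1: L rot1 at col 5 lands with bottom-row=0; cleared 0 line(s) (total 0); column heights now [0 0 0 0 0 3 1], max=3
Drop 2: T rot0 at col 2 lands with bottom-row=0; cleared 0 line(s) (total 0); column heights now [0 0 1 2 1 3 1], max=3
Drop 3: S rot3 at col 2 lands with bottom-row=2; cleared 0 line(s) (total 0); column heights now [0 0 5 4 1 3 1], max=5
Drop 4: S rot0 at col 1 lands with bottom-row=5; cleared 0 line(s) (total 0); column heights now [0 6 7 7 1 3 1], max=7
Drop 5: I rot3 at col 4 lands with bottom-row=1; cleared 0 line(s) (total 0); column heights now [0 6 7 7 5 3 1], max=7
Test piece L rot3 at col 0 (width 2): heights before test = [0 6 7 7 5 3 1]; fits = False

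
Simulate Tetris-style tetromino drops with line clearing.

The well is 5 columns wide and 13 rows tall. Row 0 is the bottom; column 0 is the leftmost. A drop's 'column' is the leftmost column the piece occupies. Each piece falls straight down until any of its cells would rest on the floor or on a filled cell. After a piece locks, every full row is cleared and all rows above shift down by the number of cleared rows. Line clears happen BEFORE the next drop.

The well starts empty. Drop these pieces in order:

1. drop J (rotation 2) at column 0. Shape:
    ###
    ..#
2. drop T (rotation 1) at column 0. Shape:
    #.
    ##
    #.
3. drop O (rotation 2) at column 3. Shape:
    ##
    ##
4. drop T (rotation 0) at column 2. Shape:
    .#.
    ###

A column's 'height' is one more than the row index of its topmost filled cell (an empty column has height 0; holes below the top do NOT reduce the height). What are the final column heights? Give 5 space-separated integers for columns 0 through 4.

Drop 1: J rot2 at col 0 lands with bottom-row=0; cleared 0 line(s) (total 0); column heights now [2 2 2 0 0], max=2
Drop 2: T rot1 at col 0 lands with bottom-row=2; cleared 0 line(s) (total 0); column heights now [5 4 2 0 0], max=5
Drop 3: O rot2 at col 3 lands with bottom-row=0; cleared 1 line(s) (total 1); column heights now [4 3 1 1 1], max=4
Drop 4: T rot0 at col 2 lands with bottom-row=1; cleared 0 line(s) (total 1); column heights now [4 3 2 3 2], max=4

Answer: 4 3 2 3 2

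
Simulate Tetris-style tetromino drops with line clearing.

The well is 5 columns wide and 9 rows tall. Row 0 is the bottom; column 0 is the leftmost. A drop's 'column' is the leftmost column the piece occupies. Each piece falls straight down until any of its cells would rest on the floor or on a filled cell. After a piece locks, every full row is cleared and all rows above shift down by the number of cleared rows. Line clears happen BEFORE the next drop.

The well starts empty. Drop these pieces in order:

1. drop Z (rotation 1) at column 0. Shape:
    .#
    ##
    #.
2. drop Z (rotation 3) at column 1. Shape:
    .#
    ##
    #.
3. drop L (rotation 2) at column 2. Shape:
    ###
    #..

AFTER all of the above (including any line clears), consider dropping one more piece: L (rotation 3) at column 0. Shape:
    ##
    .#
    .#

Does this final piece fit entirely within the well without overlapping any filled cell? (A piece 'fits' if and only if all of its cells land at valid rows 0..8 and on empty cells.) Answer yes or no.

Answer: yes

Derivation:
Drop 1: Z rot1 at col 0 lands with bottom-row=0; cleared 0 line(s) (total 0); column heights now [2 3 0 0 0], max=3
Drop 2: Z rot3 at col 1 lands with bottom-row=3; cleared 0 line(s) (total 0); column heights now [2 5 6 0 0], max=6
Drop 3: L rot2 at col 2 lands with bottom-row=6; cleared 0 line(s) (total 0); column heights now [2 5 8 8 8], max=8
Test piece L rot3 at col 0 (width 2): heights before test = [2 5 8 8 8]; fits = True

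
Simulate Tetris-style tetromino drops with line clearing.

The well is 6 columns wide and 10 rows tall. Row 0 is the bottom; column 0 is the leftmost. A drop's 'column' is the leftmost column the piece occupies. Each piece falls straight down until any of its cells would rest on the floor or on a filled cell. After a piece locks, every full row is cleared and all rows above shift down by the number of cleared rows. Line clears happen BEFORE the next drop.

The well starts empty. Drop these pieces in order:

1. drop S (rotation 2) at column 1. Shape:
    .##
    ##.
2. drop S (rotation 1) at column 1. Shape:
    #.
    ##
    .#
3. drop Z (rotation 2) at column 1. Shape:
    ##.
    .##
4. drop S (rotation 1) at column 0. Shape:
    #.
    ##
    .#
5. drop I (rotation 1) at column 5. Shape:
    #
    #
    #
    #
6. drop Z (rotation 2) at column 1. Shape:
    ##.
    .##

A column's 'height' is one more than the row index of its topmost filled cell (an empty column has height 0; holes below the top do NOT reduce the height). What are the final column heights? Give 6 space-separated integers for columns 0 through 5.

Answer: 9 9 9 8 0 4

Derivation:
Drop 1: S rot2 at col 1 lands with bottom-row=0; cleared 0 line(s) (total 0); column heights now [0 1 2 2 0 0], max=2
Drop 2: S rot1 at col 1 lands with bottom-row=2; cleared 0 line(s) (total 0); column heights now [0 5 4 2 0 0], max=5
Drop 3: Z rot2 at col 1 lands with bottom-row=4; cleared 0 line(s) (total 0); column heights now [0 6 6 5 0 0], max=6
Drop 4: S rot1 at col 0 lands with bottom-row=6; cleared 0 line(s) (total 0); column heights now [9 8 6 5 0 0], max=9
Drop 5: I rot1 at col 5 lands with bottom-row=0; cleared 0 line(s) (total 0); column heights now [9 8 6 5 0 4], max=9
Drop 6: Z rot2 at col 1 lands with bottom-row=7; cleared 0 line(s) (total 0); column heights now [9 9 9 8 0 4], max=9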